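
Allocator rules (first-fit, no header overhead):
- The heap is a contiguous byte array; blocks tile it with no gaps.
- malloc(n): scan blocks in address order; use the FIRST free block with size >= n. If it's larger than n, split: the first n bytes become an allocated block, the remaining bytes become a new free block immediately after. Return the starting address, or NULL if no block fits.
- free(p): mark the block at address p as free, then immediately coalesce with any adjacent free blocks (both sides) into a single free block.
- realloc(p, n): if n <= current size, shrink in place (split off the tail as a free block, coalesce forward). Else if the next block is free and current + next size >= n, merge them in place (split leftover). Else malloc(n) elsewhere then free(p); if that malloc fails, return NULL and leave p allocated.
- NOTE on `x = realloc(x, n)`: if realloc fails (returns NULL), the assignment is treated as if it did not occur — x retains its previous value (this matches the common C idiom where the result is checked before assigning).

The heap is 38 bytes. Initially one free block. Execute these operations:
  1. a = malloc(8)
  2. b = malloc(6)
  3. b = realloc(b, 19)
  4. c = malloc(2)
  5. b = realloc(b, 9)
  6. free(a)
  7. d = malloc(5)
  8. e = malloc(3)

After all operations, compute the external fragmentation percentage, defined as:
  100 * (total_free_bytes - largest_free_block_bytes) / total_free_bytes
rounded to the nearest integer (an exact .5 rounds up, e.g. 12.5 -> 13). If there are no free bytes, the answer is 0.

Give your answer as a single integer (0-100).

Op 1: a = malloc(8) -> a = 0; heap: [0-7 ALLOC][8-37 FREE]
Op 2: b = malloc(6) -> b = 8; heap: [0-7 ALLOC][8-13 ALLOC][14-37 FREE]
Op 3: b = realloc(b, 19) -> b = 8; heap: [0-7 ALLOC][8-26 ALLOC][27-37 FREE]
Op 4: c = malloc(2) -> c = 27; heap: [0-7 ALLOC][8-26 ALLOC][27-28 ALLOC][29-37 FREE]
Op 5: b = realloc(b, 9) -> b = 8; heap: [0-7 ALLOC][8-16 ALLOC][17-26 FREE][27-28 ALLOC][29-37 FREE]
Op 6: free(a) -> (freed a); heap: [0-7 FREE][8-16 ALLOC][17-26 FREE][27-28 ALLOC][29-37 FREE]
Op 7: d = malloc(5) -> d = 0; heap: [0-4 ALLOC][5-7 FREE][8-16 ALLOC][17-26 FREE][27-28 ALLOC][29-37 FREE]
Op 8: e = malloc(3) -> e = 5; heap: [0-4 ALLOC][5-7 ALLOC][8-16 ALLOC][17-26 FREE][27-28 ALLOC][29-37 FREE]
Free blocks: [10 9] total_free=19 largest=10 -> 100*(19-10)/19 = 900/19 ≈ 47.368 -> rounds to 47

Answer: 47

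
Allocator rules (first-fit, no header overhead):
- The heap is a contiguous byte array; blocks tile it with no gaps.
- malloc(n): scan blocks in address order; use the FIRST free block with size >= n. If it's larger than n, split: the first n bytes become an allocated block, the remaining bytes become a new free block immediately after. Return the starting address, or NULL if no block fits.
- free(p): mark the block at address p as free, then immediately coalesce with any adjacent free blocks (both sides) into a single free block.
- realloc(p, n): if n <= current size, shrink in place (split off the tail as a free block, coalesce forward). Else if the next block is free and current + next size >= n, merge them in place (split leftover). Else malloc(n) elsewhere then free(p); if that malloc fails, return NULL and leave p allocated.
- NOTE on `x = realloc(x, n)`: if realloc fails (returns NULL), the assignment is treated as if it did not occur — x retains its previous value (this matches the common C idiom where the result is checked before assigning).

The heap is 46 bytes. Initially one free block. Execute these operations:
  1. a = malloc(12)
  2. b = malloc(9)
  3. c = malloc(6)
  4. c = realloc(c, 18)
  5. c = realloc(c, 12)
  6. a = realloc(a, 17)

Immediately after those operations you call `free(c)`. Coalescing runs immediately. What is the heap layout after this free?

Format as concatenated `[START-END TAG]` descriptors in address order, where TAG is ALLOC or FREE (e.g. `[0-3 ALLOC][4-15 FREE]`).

Op 1: a = malloc(12) -> a = 0; heap: [0-11 ALLOC][12-45 FREE]
Op 2: b = malloc(9) -> b = 12; heap: [0-11 ALLOC][12-20 ALLOC][21-45 FREE]
Op 3: c = malloc(6) -> c = 21; heap: [0-11 ALLOC][12-20 ALLOC][21-26 ALLOC][27-45 FREE]
Op 4: c = realloc(c, 18) -> c = 21; heap: [0-11 ALLOC][12-20 ALLOC][21-38 ALLOC][39-45 FREE]
Op 5: c = realloc(c, 12) -> c = 21; heap: [0-11 ALLOC][12-20 ALLOC][21-32 ALLOC][33-45 FREE]
Op 6: a = realloc(a, 17) -> NULL (a unchanged); heap: [0-11 ALLOC][12-20 ALLOC][21-32 ALLOC][33-45 FREE]
free(c): c = 21 -> block [21-32 ALLOC]; mark free, coalesce with adjacent free neighbors -> [0-11 ALLOC][12-20 ALLOC][21-45 FREE]

Answer: [0-11 ALLOC][12-20 ALLOC][21-45 FREE]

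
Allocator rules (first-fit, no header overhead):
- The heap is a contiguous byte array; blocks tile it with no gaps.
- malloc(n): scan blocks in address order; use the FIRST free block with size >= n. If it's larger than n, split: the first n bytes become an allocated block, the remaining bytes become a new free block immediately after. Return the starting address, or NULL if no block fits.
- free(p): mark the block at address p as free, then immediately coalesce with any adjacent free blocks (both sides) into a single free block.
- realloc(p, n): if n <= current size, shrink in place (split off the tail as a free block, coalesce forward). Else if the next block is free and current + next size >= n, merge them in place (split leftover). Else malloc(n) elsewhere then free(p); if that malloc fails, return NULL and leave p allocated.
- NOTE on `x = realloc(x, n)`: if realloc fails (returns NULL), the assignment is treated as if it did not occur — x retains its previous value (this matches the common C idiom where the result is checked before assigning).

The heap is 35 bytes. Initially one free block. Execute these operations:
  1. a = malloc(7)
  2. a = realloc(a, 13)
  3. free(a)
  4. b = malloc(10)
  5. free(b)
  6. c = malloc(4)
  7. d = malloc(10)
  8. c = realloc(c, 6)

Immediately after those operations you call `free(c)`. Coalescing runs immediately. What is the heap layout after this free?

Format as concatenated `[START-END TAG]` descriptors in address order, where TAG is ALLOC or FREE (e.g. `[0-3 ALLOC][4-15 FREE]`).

Answer: [0-3 FREE][4-13 ALLOC][14-34 FREE]

Derivation:
Op 1: a = malloc(7) -> a = 0; heap: [0-6 ALLOC][7-34 FREE]
Op 2: a = realloc(a, 13) -> a = 0; heap: [0-12 ALLOC][13-34 FREE]
Op 3: free(a) -> (freed a); heap: [0-34 FREE]
Op 4: b = malloc(10) -> b = 0; heap: [0-9 ALLOC][10-34 FREE]
Op 5: free(b) -> (freed b); heap: [0-34 FREE]
Op 6: c = malloc(4) -> c = 0; heap: [0-3 ALLOC][4-34 FREE]
Op 7: d = malloc(10) -> d = 4; heap: [0-3 ALLOC][4-13 ALLOC][14-34 FREE]
Op 8: c = realloc(c, 6) -> c = 14; heap: [0-3 FREE][4-13 ALLOC][14-19 ALLOC][20-34 FREE]
free(c): c = 14 -> block [14-19 ALLOC]; mark free, coalesce with adjacent free neighbors -> [0-3 FREE][4-13 ALLOC][14-34 FREE]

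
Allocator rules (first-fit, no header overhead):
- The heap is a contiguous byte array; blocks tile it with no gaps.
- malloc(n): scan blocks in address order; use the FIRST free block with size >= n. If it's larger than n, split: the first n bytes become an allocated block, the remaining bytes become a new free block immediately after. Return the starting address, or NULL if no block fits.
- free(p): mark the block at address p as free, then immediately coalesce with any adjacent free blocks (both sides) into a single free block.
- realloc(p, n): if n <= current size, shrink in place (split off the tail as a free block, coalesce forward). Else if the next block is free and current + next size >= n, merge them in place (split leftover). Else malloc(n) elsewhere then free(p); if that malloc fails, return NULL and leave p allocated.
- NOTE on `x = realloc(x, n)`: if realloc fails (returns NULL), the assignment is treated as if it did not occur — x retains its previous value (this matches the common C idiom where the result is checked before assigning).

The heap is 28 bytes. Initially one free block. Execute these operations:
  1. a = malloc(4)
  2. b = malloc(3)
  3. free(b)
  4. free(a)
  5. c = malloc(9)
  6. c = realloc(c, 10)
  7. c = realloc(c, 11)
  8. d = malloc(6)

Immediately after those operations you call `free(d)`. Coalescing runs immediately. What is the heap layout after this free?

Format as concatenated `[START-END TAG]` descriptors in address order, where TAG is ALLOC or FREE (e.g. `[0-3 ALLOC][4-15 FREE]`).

Answer: [0-10 ALLOC][11-27 FREE]

Derivation:
Op 1: a = malloc(4) -> a = 0; heap: [0-3 ALLOC][4-27 FREE]
Op 2: b = malloc(3) -> b = 4; heap: [0-3 ALLOC][4-6 ALLOC][7-27 FREE]
Op 3: free(b) -> (freed b); heap: [0-3 ALLOC][4-27 FREE]
Op 4: free(a) -> (freed a); heap: [0-27 FREE]
Op 5: c = malloc(9) -> c = 0; heap: [0-8 ALLOC][9-27 FREE]
Op 6: c = realloc(c, 10) -> c = 0; heap: [0-9 ALLOC][10-27 FREE]
Op 7: c = realloc(c, 11) -> c = 0; heap: [0-10 ALLOC][11-27 FREE]
Op 8: d = malloc(6) -> d = 11; heap: [0-10 ALLOC][11-16 ALLOC][17-27 FREE]
free(d): d = 11 -> block [11-16 ALLOC]; mark free, coalesce with adjacent free neighbors -> [0-10 ALLOC][11-27 FREE]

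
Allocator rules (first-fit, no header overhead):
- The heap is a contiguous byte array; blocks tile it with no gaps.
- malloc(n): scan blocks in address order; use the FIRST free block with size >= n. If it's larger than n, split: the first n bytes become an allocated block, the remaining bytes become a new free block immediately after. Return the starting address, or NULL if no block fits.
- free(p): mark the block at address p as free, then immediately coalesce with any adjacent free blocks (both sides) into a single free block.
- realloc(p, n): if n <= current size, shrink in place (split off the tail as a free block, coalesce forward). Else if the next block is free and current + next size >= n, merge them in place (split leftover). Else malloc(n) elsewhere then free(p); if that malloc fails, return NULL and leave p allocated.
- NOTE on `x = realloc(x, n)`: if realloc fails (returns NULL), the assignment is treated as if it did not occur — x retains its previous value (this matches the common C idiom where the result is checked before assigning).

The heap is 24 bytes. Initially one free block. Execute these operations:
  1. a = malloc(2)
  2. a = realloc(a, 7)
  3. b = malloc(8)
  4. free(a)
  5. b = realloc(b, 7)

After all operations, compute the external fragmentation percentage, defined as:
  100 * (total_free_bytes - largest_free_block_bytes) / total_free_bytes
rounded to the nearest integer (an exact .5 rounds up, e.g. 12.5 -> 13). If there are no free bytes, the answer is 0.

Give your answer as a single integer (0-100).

Answer: 41

Derivation:
Op 1: a = malloc(2) -> a = 0; heap: [0-1 ALLOC][2-23 FREE]
Op 2: a = realloc(a, 7) -> a = 0; heap: [0-6 ALLOC][7-23 FREE]
Op 3: b = malloc(8) -> b = 7; heap: [0-6 ALLOC][7-14 ALLOC][15-23 FREE]
Op 4: free(a) -> (freed a); heap: [0-6 FREE][7-14 ALLOC][15-23 FREE]
Op 5: b = realloc(b, 7) -> b = 7; heap: [0-6 FREE][7-13 ALLOC][14-23 FREE]
Free blocks: [7 10] total_free=17 largest=10 -> 100*(17-10)/17 = 700/17 ≈ 41.176 -> rounds to 41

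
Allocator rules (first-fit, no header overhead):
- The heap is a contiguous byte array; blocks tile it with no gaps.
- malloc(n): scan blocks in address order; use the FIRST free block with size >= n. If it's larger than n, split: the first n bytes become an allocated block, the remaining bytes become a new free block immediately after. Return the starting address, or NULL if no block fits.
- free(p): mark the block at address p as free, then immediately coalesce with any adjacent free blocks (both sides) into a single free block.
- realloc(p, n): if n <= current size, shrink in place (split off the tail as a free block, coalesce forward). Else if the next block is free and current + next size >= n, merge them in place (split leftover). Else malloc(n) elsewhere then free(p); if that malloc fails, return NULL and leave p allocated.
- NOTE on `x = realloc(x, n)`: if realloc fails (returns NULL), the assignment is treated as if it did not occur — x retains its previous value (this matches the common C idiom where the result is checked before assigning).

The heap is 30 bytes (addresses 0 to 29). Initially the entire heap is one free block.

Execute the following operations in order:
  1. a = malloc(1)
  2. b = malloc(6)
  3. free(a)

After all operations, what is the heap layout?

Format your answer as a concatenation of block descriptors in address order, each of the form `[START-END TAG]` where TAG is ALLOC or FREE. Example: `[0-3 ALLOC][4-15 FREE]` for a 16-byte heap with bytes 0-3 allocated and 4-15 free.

Op 1: a = malloc(1) -> a = 0; heap: [0-0 ALLOC][1-29 FREE]
Op 2: b = malloc(6) -> b = 1; heap: [0-0 ALLOC][1-6 ALLOC][7-29 FREE]
Op 3: free(a) -> (freed a); heap: [0-0 FREE][1-6 ALLOC][7-29 FREE]

Answer: [0-0 FREE][1-6 ALLOC][7-29 FREE]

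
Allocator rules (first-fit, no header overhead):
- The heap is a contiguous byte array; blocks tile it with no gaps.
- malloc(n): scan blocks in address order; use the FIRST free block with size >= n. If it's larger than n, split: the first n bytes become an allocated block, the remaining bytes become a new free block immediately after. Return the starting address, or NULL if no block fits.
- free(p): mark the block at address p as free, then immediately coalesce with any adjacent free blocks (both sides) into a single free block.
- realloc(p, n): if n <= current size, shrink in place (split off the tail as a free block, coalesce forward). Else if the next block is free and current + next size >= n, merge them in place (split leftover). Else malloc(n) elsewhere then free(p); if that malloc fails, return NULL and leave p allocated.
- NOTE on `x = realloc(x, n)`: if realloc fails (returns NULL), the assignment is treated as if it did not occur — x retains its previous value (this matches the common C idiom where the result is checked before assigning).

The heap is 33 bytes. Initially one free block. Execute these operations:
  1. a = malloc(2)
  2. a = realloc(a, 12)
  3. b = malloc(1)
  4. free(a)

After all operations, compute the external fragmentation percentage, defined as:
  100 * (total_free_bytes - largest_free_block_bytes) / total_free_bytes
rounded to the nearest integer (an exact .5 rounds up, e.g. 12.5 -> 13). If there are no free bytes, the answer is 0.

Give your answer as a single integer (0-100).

Op 1: a = malloc(2) -> a = 0; heap: [0-1 ALLOC][2-32 FREE]
Op 2: a = realloc(a, 12) -> a = 0; heap: [0-11 ALLOC][12-32 FREE]
Op 3: b = malloc(1) -> b = 12; heap: [0-11 ALLOC][12-12 ALLOC][13-32 FREE]
Op 4: free(a) -> (freed a); heap: [0-11 FREE][12-12 ALLOC][13-32 FREE]
Free blocks: [12 20] total_free=32 largest=20 -> 100*(32-20)/32 = 1200/32 = 37.5 -> rounds to 38

Answer: 38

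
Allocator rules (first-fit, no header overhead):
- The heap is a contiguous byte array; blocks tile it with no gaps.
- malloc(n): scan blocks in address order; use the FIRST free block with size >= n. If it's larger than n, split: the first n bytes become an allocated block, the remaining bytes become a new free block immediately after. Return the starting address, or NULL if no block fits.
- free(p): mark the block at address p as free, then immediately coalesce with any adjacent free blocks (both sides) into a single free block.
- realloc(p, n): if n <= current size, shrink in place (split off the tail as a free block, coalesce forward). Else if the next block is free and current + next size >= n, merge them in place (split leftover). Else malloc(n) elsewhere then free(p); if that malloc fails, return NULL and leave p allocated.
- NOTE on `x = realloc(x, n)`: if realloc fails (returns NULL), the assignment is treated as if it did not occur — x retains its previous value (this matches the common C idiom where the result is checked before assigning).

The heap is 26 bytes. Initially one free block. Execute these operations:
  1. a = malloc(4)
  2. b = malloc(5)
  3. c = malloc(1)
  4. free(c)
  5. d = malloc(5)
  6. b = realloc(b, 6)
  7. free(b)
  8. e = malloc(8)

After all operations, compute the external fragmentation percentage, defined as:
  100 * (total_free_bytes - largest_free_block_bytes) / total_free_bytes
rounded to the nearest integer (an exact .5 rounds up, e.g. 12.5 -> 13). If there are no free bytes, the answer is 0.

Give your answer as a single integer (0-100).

Op 1: a = malloc(4) -> a = 0; heap: [0-3 ALLOC][4-25 FREE]
Op 2: b = malloc(5) -> b = 4; heap: [0-3 ALLOC][4-8 ALLOC][9-25 FREE]
Op 3: c = malloc(1) -> c = 9; heap: [0-3 ALLOC][4-8 ALLOC][9-9 ALLOC][10-25 FREE]
Op 4: free(c) -> (freed c); heap: [0-3 ALLOC][4-8 ALLOC][9-25 FREE]
Op 5: d = malloc(5) -> d = 9; heap: [0-3 ALLOC][4-8 ALLOC][9-13 ALLOC][14-25 FREE]
Op 6: b = realloc(b, 6) -> b = 14; heap: [0-3 ALLOC][4-8 FREE][9-13 ALLOC][14-19 ALLOC][20-25 FREE]
Op 7: free(b) -> (freed b); heap: [0-3 ALLOC][4-8 FREE][9-13 ALLOC][14-25 FREE]
Op 8: e = malloc(8) -> e = 14; heap: [0-3 ALLOC][4-8 FREE][9-13 ALLOC][14-21 ALLOC][22-25 FREE]
Free blocks: [5 4] total_free=9 largest=5 -> 100*(9-5)/9 = 400/9 ≈ 44.444 -> rounds to 44

Answer: 44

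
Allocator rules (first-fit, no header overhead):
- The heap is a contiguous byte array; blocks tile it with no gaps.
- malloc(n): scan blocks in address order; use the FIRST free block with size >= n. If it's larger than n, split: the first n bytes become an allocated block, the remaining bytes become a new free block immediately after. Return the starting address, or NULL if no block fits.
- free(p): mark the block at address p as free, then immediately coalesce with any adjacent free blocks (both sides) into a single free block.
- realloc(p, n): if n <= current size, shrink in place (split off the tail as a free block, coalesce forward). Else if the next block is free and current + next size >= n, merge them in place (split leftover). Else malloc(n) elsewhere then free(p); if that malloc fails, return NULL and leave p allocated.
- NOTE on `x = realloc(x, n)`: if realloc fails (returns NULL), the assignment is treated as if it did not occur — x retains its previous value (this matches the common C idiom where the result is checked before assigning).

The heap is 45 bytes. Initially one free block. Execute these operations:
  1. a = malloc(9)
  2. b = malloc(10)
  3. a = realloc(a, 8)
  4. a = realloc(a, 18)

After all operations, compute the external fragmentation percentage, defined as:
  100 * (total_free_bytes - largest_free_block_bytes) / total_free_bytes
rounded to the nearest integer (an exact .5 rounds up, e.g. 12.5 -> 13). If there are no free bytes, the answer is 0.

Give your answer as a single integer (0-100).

Op 1: a = malloc(9) -> a = 0; heap: [0-8 ALLOC][9-44 FREE]
Op 2: b = malloc(10) -> b = 9; heap: [0-8 ALLOC][9-18 ALLOC][19-44 FREE]
Op 3: a = realloc(a, 8) -> a = 0; heap: [0-7 ALLOC][8-8 FREE][9-18 ALLOC][19-44 FREE]
Op 4: a = realloc(a, 18) -> a = 19; heap: [0-8 FREE][9-18 ALLOC][19-36 ALLOC][37-44 FREE]
Free blocks: [9 8] total_free=17 largest=9 -> 100*(17-9)/17 = 800/17 ≈ 47.059 -> rounds to 47

Answer: 47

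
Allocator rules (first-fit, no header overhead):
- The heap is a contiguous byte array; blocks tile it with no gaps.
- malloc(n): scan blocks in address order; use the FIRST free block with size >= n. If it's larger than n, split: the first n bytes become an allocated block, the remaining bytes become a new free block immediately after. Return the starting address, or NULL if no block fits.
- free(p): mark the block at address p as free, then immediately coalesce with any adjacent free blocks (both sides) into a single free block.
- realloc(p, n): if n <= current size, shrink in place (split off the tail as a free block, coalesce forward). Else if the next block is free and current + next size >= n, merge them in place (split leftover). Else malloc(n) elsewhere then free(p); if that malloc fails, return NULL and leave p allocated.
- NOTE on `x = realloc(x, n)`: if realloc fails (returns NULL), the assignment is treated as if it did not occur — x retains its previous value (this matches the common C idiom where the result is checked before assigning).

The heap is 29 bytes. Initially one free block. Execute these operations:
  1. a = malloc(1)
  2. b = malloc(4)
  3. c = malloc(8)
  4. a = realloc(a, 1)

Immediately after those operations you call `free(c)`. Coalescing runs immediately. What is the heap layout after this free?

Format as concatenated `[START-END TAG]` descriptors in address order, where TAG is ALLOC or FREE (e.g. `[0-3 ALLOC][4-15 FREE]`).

Answer: [0-0 ALLOC][1-4 ALLOC][5-28 FREE]

Derivation:
Op 1: a = malloc(1) -> a = 0; heap: [0-0 ALLOC][1-28 FREE]
Op 2: b = malloc(4) -> b = 1; heap: [0-0 ALLOC][1-4 ALLOC][5-28 FREE]
Op 3: c = malloc(8) -> c = 5; heap: [0-0 ALLOC][1-4 ALLOC][5-12 ALLOC][13-28 FREE]
Op 4: a = realloc(a, 1) -> a = 0; heap: [0-0 ALLOC][1-4 ALLOC][5-12 ALLOC][13-28 FREE]
free(c): c = 5 -> block [5-12 ALLOC]; mark free, coalesce with adjacent free neighbors -> [0-0 ALLOC][1-4 ALLOC][5-28 FREE]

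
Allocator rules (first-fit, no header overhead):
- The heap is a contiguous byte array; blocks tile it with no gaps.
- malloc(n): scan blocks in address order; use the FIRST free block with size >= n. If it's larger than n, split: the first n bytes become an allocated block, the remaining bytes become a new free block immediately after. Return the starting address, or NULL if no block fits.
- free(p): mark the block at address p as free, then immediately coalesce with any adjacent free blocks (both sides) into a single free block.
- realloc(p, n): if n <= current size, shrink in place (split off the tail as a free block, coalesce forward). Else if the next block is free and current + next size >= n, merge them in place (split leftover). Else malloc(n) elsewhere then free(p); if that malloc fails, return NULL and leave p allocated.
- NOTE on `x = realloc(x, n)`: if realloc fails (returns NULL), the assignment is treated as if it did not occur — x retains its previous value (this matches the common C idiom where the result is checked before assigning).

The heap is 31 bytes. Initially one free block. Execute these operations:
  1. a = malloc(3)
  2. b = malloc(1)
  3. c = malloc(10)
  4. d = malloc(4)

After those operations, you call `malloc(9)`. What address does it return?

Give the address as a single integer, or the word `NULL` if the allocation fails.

Op 1: a = malloc(3) -> a = 0; heap: [0-2 ALLOC][3-30 FREE]
Op 2: b = malloc(1) -> b = 3; heap: [0-2 ALLOC][3-3 ALLOC][4-30 FREE]
Op 3: c = malloc(10) -> c = 4; heap: [0-2 ALLOC][3-3 ALLOC][4-13 ALLOC][14-30 FREE]
Op 4: d = malloc(4) -> d = 14; heap: [0-2 ALLOC][3-3 ALLOC][4-13 ALLOC][14-17 ALLOC][18-30 FREE]
malloc(9): first-fit scan over [0-2 ALLOC][3-3 ALLOC][4-13 ALLOC][14-17 ALLOC][18-30 FREE] -> 18

Answer: 18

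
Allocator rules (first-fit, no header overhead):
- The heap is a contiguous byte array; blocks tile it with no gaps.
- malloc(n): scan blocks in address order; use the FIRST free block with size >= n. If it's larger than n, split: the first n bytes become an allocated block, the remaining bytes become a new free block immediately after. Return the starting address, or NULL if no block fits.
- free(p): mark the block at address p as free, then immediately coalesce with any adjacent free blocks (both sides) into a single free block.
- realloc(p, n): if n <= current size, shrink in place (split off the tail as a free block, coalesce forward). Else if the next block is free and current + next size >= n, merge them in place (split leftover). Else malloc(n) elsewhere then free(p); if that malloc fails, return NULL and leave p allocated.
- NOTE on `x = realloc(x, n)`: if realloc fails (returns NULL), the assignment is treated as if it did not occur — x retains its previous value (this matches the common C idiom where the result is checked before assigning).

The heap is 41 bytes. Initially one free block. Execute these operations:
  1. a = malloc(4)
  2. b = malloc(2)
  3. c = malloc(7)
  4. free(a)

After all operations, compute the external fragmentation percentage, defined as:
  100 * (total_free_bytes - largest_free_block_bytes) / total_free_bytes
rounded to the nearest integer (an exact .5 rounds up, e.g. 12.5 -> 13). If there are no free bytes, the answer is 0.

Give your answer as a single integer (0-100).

Op 1: a = malloc(4) -> a = 0; heap: [0-3 ALLOC][4-40 FREE]
Op 2: b = malloc(2) -> b = 4; heap: [0-3 ALLOC][4-5 ALLOC][6-40 FREE]
Op 3: c = malloc(7) -> c = 6; heap: [0-3 ALLOC][4-5 ALLOC][6-12 ALLOC][13-40 FREE]
Op 4: free(a) -> (freed a); heap: [0-3 FREE][4-5 ALLOC][6-12 ALLOC][13-40 FREE]
Free blocks: [4 28] total_free=32 largest=28 -> 100*(32-28)/32 = 400/32 = 12.5 -> rounds to 13

Answer: 13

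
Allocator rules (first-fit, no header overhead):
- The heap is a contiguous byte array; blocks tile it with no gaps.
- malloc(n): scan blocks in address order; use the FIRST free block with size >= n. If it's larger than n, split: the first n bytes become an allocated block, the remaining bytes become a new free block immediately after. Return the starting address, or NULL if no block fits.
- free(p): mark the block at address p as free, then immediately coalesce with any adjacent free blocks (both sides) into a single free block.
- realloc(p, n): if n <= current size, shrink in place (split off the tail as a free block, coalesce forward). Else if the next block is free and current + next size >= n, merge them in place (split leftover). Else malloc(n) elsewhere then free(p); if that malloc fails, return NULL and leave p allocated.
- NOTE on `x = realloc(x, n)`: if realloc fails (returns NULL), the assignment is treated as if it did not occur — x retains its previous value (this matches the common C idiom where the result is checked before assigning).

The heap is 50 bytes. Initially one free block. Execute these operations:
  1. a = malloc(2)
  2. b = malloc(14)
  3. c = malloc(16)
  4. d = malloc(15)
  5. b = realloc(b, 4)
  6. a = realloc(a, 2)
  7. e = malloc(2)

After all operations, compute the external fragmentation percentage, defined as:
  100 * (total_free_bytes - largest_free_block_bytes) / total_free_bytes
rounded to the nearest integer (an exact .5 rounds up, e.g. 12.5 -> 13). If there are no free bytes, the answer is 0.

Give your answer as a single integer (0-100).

Answer: 27

Derivation:
Op 1: a = malloc(2) -> a = 0; heap: [0-1 ALLOC][2-49 FREE]
Op 2: b = malloc(14) -> b = 2; heap: [0-1 ALLOC][2-15 ALLOC][16-49 FREE]
Op 3: c = malloc(16) -> c = 16; heap: [0-1 ALLOC][2-15 ALLOC][16-31 ALLOC][32-49 FREE]
Op 4: d = malloc(15) -> d = 32; heap: [0-1 ALLOC][2-15 ALLOC][16-31 ALLOC][32-46 ALLOC][47-49 FREE]
Op 5: b = realloc(b, 4) -> b = 2; heap: [0-1 ALLOC][2-5 ALLOC][6-15 FREE][16-31 ALLOC][32-46 ALLOC][47-49 FREE]
Op 6: a = realloc(a, 2) -> a = 0; heap: [0-1 ALLOC][2-5 ALLOC][6-15 FREE][16-31 ALLOC][32-46 ALLOC][47-49 FREE]
Op 7: e = malloc(2) -> e = 6; heap: [0-1 ALLOC][2-5 ALLOC][6-7 ALLOC][8-15 FREE][16-31 ALLOC][32-46 ALLOC][47-49 FREE]
Free blocks: [8 3] total_free=11 largest=8 -> 100*(11-8)/11 = 300/11 ≈ 27.273 -> rounds to 27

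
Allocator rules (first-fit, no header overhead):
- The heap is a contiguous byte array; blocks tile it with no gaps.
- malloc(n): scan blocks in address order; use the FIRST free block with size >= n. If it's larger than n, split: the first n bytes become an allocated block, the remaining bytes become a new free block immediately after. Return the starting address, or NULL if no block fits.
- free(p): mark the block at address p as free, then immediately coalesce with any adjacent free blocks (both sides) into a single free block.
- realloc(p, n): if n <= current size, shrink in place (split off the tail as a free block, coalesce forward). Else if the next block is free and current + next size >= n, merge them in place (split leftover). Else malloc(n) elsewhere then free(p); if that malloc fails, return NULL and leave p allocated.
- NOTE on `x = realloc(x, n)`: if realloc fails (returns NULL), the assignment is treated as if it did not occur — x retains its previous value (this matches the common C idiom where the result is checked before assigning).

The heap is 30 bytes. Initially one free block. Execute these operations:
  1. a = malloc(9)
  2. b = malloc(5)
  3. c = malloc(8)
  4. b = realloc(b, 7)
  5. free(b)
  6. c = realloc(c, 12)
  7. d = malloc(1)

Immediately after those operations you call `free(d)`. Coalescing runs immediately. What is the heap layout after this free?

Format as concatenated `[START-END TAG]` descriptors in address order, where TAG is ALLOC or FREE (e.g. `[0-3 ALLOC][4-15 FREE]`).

Answer: [0-8 ALLOC][9-13 FREE][14-25 ALLOC][26-29 FREE]

Derivation:
Op 1: a = malloc(9) -> a = 0; heap: [0-8 ALLOC][9-29 FREE]
Op 2: b = malloc(5) -> b = 9; heap: [0-8 ALLOC][9-13 ALLOC][14-29 FREE]
Op 3: c = malloc(8) -> c = 14; heap: [0-8 ALLOC][9-13 ALLOC][14-21 ALLOC][22-29 FREE]
Op 4: b = realloc(b, 7) -> b = 22; heap: [0-8 ALLOC][9-13 FREE][14-21 ALLOC][22-28 ALLOC][29-29 FREE]
Op 5: free(b) -> (freed b); heap: [0-8 ALLOC][9-13 FREE][14-21 ALLOC][22-29 FREE]
Op 6: c = realloc(c, 12) -> c = 14; heap: [0-8 ALLOC][9-13 FREE][14-25 ALLOC][26-29 FREE]
Op 7: d = malloc(1) -> d = 9; heap: [0-8 ALLOC][9-9 ALLOC][10-13 FREE][14-25 ALLOC][26-29 FREE]
free(d): d = 9 -> block [9-9 ALLOC]; mark free, coalesce with adjacent free neighbors -> [0-8 ALLOC][9-13 FREE][14-25 ALLOC][26-29 FREE]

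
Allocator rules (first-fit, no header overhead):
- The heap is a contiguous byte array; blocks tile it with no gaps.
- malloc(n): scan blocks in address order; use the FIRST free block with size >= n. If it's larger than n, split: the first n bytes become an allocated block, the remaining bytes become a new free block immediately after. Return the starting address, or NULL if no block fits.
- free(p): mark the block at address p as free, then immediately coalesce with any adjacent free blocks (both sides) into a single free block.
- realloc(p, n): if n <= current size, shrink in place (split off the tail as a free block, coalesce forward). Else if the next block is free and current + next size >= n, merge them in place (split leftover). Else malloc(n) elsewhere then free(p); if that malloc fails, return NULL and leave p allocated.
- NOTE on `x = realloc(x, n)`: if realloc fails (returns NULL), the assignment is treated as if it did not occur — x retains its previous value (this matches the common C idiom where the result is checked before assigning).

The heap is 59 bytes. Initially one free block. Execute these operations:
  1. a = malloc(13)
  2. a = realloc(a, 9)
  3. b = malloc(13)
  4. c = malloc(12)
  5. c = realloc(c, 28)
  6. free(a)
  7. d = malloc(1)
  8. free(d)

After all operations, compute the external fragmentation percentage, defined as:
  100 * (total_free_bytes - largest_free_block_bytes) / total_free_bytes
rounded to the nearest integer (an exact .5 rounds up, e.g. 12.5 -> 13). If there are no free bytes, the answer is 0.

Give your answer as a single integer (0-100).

Answer: 50

Derivation:
Op 1: a = malloc(13) -> a = 0; heap: [0-12 ALLOC][13-58 FREE]
Op 2: a = realloc(a, 9) -> a = 0; heap: [0-8 ALLOC][9-58 FREE]
Op 3: b = malloc(13) -> b = 9; heap: [0-8 ALLOC][9-21 ALLOC][22-58 FREE]
Op 4: c = malloc(12) -> c = 22; heap: [0-8 ALLOC][9-21 ALLOC][22-33 ALLOC][34-58 FREE]
Op 5: c = realloc(c, 28) -> c = 22; heap: [0-8 ALLOC][9-21 ALLOC][22-49 ALLOC][50-58 FREE]
Op 6: free(a) -> (freed a); heap: [0-8 FREE][9-21 ALLOC][22-49 ALLOC][50-58 FREE]
Op 7: d = malloc(1) -> d = 0; heap: [0-0 ALLOC][1-8 FREE][9-21 ALLOC][22-49 ALLOC][50-58 FREE]
Op 8: free(d) -> (freed d); heap: [0-8 FREE][9-21 ALLOC][22-49 ALLOC][50-58 FREE]
Free blocks: [9 9] total_free=18 largest=9 -> 100*(18-9)/18 = 900/18 = 50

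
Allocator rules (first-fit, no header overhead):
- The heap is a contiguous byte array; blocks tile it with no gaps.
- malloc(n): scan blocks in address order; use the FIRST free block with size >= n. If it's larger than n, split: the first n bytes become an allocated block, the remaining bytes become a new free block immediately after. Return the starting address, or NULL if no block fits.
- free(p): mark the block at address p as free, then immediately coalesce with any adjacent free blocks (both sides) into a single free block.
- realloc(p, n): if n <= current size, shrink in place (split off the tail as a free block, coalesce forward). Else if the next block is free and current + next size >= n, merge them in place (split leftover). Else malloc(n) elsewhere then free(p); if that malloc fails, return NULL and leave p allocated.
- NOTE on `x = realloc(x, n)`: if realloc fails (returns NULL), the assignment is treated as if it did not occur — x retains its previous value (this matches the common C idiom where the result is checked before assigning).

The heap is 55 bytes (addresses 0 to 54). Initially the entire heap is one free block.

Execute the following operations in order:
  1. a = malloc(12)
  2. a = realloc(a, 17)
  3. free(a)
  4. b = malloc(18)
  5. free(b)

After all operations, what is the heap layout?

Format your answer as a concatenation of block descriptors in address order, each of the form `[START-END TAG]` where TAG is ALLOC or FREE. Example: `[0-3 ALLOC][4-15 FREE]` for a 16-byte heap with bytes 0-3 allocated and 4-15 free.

Op 1: a = malloc(12) -> a = 0; heap: [0-11 ALLOC][12-54 FREE]
Op 2: a = realloc(a, 17) -> a = 0; heap: [0-16 ALLOC][17-54 FREE]
Op 3: free(a) -> (freed a); heap: [0-54 FREE]
Op 4: b = malloc(18) -> b = 0; heap: [0-17 ALLOC][18-54 FREE]
Op 5: free(b) -> (freed b); heap: [0-54 FREE]

Answer: [0-54 FREE]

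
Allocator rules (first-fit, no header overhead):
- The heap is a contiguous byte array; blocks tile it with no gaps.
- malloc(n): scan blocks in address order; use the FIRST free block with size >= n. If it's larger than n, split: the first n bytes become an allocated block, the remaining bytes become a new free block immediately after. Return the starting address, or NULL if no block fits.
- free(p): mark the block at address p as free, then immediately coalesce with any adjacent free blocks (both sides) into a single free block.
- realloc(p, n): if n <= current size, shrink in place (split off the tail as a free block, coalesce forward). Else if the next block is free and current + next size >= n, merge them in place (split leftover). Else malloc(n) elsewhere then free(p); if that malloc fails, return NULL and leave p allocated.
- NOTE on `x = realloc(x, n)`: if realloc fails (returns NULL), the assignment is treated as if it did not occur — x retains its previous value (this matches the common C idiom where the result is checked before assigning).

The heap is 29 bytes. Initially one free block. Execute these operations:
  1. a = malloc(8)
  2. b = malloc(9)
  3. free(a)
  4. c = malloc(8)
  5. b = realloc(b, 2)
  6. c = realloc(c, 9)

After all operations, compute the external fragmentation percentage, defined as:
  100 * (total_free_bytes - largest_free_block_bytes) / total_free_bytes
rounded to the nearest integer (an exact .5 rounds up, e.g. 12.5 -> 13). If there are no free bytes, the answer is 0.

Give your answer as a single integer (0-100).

Op 1: a = malloc(8) -> a = 0; heap: [0-7 ALLOC][8-28 FREE]
Op 2: b = malloc(9) -> b = 8; heap: [0-7 ALLOC][8-16 ALLOC][17-28 FREE]
Op 3: free(a) -> (freed a); heap: [0-7 FREE][8-16 ALLOC][17-28 FREE]
Op 4: c = malloc(8) -> c = 0; heap: [0-7 ALLOC][8-16 ALLOC][17-28 FREE]
Op 5: b = realloc(b, 2) -> b = 8; heap: [0-7 ALLOC][8-9 ALLOC][10-28 FREE]
Op 6: c = realloc(c, 9) -> c = 10; heap: [0-7 FREE][8-9 ALLOC][10-18 ALLOC][19-28 FREE]
Free blocks: [8 10] total_free=18 largest=10 -> 100*(18-10)/18 = 800/18 ≈ 44.444 -> rounds to 44

Answer: 44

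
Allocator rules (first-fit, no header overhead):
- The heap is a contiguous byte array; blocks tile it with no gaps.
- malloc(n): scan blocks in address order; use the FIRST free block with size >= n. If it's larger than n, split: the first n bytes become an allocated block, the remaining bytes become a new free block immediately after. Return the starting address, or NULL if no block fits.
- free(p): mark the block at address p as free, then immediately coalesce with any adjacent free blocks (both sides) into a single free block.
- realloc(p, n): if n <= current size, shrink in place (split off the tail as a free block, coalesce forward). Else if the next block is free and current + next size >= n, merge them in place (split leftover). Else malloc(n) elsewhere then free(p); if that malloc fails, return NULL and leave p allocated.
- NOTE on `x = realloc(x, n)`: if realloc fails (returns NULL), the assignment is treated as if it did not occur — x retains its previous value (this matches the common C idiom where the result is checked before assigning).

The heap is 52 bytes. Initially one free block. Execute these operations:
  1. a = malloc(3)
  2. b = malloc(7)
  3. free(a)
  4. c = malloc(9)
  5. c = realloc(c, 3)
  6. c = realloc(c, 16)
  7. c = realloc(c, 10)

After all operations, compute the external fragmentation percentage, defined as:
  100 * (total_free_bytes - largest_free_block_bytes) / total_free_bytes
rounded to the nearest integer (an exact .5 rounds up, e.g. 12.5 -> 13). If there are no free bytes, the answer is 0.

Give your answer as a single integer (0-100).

Op 1: a = malloc(3) -> a = 0; heap: [0-2 ALLOC][3-51 FREE]
Op 2: b = malloc(7) -> b = 3; heap: [0-2 ALLOC][3-9 ALLOC][10-51 FREE]
Op 3: free(a) -> (freed a); heap: [0-2 FREE][3-9 ALLOC][10-51 FREE]
Op 4: c = malloc(9) -> c = 10; heap: [0-2 FREE][3-9 ALLOC][10-18 ALLOC][19-51 FREE]
Op 5: c = realloc(c, 3) -> c = 10; heap: [0-2 FREE][3-9 ALLOC][10-12 ALLOC][13-51 FREE]
Op 6: c = realloc(c, 16) -> c = 10; heap: [0-2 FREE][3-9 ALLOC][10-25 ALLOC][26-51 FREE]
Op 7: c = realloc(c, 10) -> c = 10; heap: [0-2 FREE][3-9 ALLOC][10-19 ALLOC][20-51 FREE]
Free blocks: [3 32] total_free=35 largest=32 -> 100*(35-32)/35 = 300/35 ≈ 8.571 -> rounds to 9

Answer: 9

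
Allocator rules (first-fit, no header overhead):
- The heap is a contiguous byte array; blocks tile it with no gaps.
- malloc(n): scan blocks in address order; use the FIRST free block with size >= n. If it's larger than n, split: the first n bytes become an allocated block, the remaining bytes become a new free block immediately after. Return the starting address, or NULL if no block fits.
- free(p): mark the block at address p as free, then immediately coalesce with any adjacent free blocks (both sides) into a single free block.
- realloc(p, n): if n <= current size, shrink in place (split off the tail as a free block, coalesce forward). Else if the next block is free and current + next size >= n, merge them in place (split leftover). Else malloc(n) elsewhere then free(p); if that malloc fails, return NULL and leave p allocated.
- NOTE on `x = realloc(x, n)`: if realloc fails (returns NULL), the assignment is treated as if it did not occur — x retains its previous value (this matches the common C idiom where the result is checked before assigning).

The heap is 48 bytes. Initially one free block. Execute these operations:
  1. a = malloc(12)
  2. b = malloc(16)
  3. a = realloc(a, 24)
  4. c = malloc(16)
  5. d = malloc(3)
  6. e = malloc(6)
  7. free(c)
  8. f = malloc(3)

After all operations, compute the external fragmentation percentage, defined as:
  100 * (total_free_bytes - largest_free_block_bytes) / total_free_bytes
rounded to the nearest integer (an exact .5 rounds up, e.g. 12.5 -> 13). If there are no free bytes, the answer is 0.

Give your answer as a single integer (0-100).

Answer: 7

Derivation:
Op 1: a = malloc(12) -> a = 0; heap: [0-11 ALLOC][12-47 FREE]
Op 2: b = malloc(16) -> b = 12; heap: [0-11 ALLOC][12-27 ALLOC][28-47 FREE]
Op 3: a = realloc(a, 24) -> NULL (a unchanged); heap: [0-11 ALLOC][12-27 ALLOC][28-47 FREE]
Op 4: c = malloc(16) -> c = 28; heap: [0-11 ALLOC][12-27 ALLOC][28-43 ALLOC][44-47 FREE]
Op 5: d = malloc(3) -> d = 44; heap: [0-11 ALLOC][12-27 ALLOC][28-43 ALLOC][44-46 ALLOC][47-47 FREE]
Op 6: e = malloc(6) -> e = NULL; heap: [0-11 ALLOC][12-27 ALLOC][28-43 ALLOC][44-46 ALLOC][47-47 FREE]
Op 7: free(c) -> (freed c); heap: [0-11 ALLOC][12-27 ALLOC][28-43 FREE][44-46 ALLOC][47-47 FREE]
Op 8: f = malloc(3) -> f = 28; heap: [0-11 ALLOC][12-27 ALLOC][28-30 ALLOC][31-43 FREE][44-46 ALLOC][47-47 FREE]
Free blocks: [13 1] total_free=14 largest=13 -> 100*(14-13)/14 = 100/14 ≈ 7.143 -> rounds to 7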